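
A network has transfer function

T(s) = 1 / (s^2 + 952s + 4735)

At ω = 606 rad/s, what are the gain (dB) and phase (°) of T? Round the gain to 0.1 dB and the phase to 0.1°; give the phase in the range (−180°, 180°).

Substitute s = j606:
Numerator: 1 = 1 + j0
Denominator: (j606)^2 + 952(j606) + 4735 = -362501 + j576912
|N| = √(1² + 0²) ≈ 1, ∠N ≈ 0.00°
|D| = √(362501² + 576912²) ≈ 6.8135e+05, ∠D ≈ 122.14°
|T| = 1 / 6.8135e+05 ≈ 1.4677e-06
Gain = 20 log₁₀(1.4677e-06) ≈ -116.67 dB
∠T = 0.00° − 122.14° = -122.14°

-116.7 dB, -122.1°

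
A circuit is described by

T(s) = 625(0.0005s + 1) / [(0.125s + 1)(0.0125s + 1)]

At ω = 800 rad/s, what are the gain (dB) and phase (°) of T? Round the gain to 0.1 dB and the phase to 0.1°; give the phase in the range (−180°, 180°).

-3.5 dB, -151.9°

At ω = 800 rad/s:
zero (1 + j800·0.0005) = 1 + j0.4 → |·| ≈ 1.077, ∠ ≈ 21.80°
pole (1 + j800·0.125) = 1 + j100 → |·| ≈ 100, ∠ ≈ 89.43°
pole (1 + j800·0.0125) = 1 + j10 → |·| ≈ 10.05, ∠ ≈ 84.29°
|T| = 625 · 1.077 / (100 · 10.05) ≈ 0.66978
Gain = 20 log₁₀(0.66978) ≈ -3.48 dB
∠T = (21.80°) − (89.43° + 84.29°) = -151.92°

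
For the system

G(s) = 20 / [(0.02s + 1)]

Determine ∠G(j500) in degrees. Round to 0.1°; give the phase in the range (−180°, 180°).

At ω = 500 rad/s:
pole (1 + j500·0.02) = 1 + j10 → |·| ≈ 10.05, ∠ ≈ 84.29°
∠G = (0°) − (84.29°) = -84.29°

-84.3°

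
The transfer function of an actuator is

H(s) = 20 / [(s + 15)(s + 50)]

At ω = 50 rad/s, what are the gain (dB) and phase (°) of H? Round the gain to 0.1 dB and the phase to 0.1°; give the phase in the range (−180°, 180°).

-45.3 dB, -118.3°

At s = jω = j50:
pole (s+15): 15 + j50 → |·| = √(15²+50²) = √2725 ≈ 52.202, ∠ = arctan(50/15) ≈ 73.30°
pole (s+50): 50 + j50 → |·| = √(50²+50²) = √5000 ≈ 70.711, ∠ = arctan(50/50) ≈ 45.00°
|H| = 20 / 3691.3 ≈ 0.0054181
Gain = 20 log₁₀(0.0054181) ≈ -45.32 dB
∠H = 0.00° − 118.30° = -118.30°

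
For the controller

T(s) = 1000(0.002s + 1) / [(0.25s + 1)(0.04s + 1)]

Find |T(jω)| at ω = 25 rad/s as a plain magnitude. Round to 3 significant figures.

112

At ω = 25 rad/s:
zero (1 + j25·0.002) = 1 + j0.05 → |·| ≈ 1.0012, ∠ ≈ 2.86°
pole (1 + j25·0.25) = 1 + j6.25 → |·| ≈ 6.3295, ∠ ≈ 80.91°
pole (1 + j25·0.04) = 1 + j1 → |·| ≈ 1.4142, ∠ ≈ 45.00°
|T| = 1000 · 1.0012 / (6.3295 · 1.4142) ≈ 111.85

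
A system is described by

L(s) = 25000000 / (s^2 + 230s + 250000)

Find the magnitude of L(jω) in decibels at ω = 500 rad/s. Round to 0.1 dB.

At s = jω = j500:
quadratic: (j500)² + 230·j500 + 250000 = 0 + j115000 → |·| ≈ 1.15e+05, ∠ ≈ 90.00°
|L| = 25000000 / 1.15e+05 ≈ 217.39
Gain = 20 log₁₀(217.39) ≈ 46.74 dB

46.7 dB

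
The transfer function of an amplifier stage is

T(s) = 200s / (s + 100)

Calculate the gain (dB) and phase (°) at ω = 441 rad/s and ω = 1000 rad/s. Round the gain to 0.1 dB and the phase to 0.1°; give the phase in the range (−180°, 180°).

ω = 441: 45.8 dB, 12.8°; ω = 1000: 46.0 dB, 5.7°

At s = jω = j441:
zero at origin: s = j441 → |·| = 441, ∠ = 90.00°
pole (s+100): 100 + j441 → |·| = √(100²+441²) = √204481 ≈ 452.2, ∠ = arctan(441/100) ≈ 77.22°
|T| = 200 · 441 / 452.2 ≈ 195.05
Gain = 20 log₁₀(195.05) ≈ 45.80 dB
∠T = 90.00° − 77.22° = 12.78°

At s = jω = j1000:
zero at origin: s = j1000 → |·| = 1000, ∠ = 90.00°
pole (s+100): 100 + j1000 → |·| = √(100²+1000²) = √1010000 ≈ 1005, ∠ = arctan(1000/100) ≈ 84.29°
|T| = 200 · 1000 / 1005 ≈ 199
Gain = 20 log₁₀(199) ≈ 45.98 dB
∠T = 90.00° − 84.29° = 5.71°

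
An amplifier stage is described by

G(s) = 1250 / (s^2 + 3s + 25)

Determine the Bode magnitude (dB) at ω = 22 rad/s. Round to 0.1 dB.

8.6 dB

At s = jω = j22:
quadratic: (j22)² + 3·j22 + 25 = -459 + j66 → |·| ≈ 463.72, ∠ ≈ 171.82°
|G| = 1250 / 463.72 ≈ 2.6956
Gain = 20 log₁₀(2.6956) ≈ 8.61 dB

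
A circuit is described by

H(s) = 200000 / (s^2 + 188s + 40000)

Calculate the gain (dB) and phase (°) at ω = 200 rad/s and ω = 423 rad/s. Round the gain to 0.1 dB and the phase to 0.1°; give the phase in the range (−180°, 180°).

ω = 200: 14.5 dB, -90.0°; ω = 423: 1.9 dB, -150.2°

At s = jω = j200:
quadratic: (j200)² + 188·j200 + 40000 = 0 + j37600 → |·| ≈ 37600, ∠ ≈ 90.00°
|H| = 200000 / 37600 ≈ 5.3191
Gain = 20 log₁₀(5.3191) ≈ 14.52 dB
∠H = 0.00° − 90.00° = -90.00°

At s = jω = j423:
quadratic: (j423)² + 188·j423 + 40000 = -138929 + j79524 → |·| ≈ 1.6008e+05, ∠ ≈ 150.21°
|H| = 200000 / 1.6008e+05 ≈ 1.2494
Gain = 20 log₁₀(1.2494) ≈ 1.93 dB
∠H = 0.00° − 150.21° = -150.21°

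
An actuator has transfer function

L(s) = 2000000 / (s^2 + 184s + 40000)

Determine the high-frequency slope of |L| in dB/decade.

-40 dB/decade

Each pole contributes −20 dB/decade at high frequency; each zero contributes +20 dB/decade.
Net: 0 zero(s) − 2 pole(s) → -40 dB/decade.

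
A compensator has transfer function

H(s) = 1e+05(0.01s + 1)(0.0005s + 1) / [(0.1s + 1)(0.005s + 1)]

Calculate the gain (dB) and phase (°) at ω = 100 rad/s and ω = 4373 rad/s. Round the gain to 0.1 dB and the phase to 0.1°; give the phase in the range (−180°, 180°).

At ω = 100 rad/s:
zero (1 + j100·0.01) = 1 + j1 → |·| ≈ 1.4142, ∠ ≈ 45.00°
zero (1 + j100·0.0005) = 1 + j0.05 → |·| ≈ 1.0012, ∠ ≈ 2.86°
pole (1 + j100·0.1) = 1 + j10 → |·| ≈ 10.05, ∠ ≈ 84.29°
pole (1 + j100·0.005) = 1 + j0.5 → |·| ≈ 1.118, ∠ ≈ 26.57°
|H| = 1e+05 · 1.4142 · 1.0012 / (10.05 · 1.118) ≈ 12602
Gain = 20 log₁₀(12602) ≈ 82.01 dB
∠H = (45.00° + 2.86°) − (84.29° + 26.57°) = -63.00°

At ω = 4373 rad/s:
zero (1 + j4373·0.01) = 1 + j43.73 → |·| ≈ 43.741, ∠ ≈ 88.69°
zero (1 + j4373·0.0005) = 1 + j2.1865 → |·| ≈ 2.4043, ∠ ≈ 65.42°
pole (1 + j4373·0.1) = 1 + j437.3 → |·| ≈ 437.3, ∠ ≈ 89.87°
pole (1 + j4373·0.005) = 1 + j21.865 → |·| ≈ 21.888, ∠ ≈ 87.38°
|H| = 1e+05 · 43.741 · 2.4043 / (437.3 · 21.888) ≈ 1098.7
Gain = 20 log₁₀(1098.7) ≈ 60.82 dB
∠H = (88.69° + 65.42°) − (89.87° + 87.38°) = -23.14°

ω = 100: 82.0 dB, -63.0°; ω = 4373: 60.8 dB, -23.1°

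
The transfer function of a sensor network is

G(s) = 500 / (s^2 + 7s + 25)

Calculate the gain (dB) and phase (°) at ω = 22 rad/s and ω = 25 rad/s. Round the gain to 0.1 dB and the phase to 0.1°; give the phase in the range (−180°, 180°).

ω = 22: 0.3 dB, -161.5°; ω = 25: -1.9 dB, -163.7°

At s = jω = j22:
quadratic: (j22)² + 7·j22 + 25 = -459 + j154 → |·| ≈ 484.15, ∠ ≈ 161.45°
|G| = 500 / 484.15 ≈ 1.0327
Gain = 20 log₁₀(1.0327) ≈ 0.28 dB
∠G = 0.00° − 161.45° = -161.45°

At s = jω = j25:
quadratic: (j25)² + 7·j25 + 25 = -600 + j175 → |·| ≈ 625, ∠ ≈ 163.74°
|G| = 500 / 625 ≈ 0.8
Gain = 20 log₁₀(0.8) ≈ -1.94 dB
∠G = 0.00° − 163.74° = -163.74°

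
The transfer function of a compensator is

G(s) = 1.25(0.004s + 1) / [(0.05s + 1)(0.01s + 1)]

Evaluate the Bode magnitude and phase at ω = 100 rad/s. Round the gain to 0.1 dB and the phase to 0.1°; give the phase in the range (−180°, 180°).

-14.6 dB, -101.9°

At ω = 100 rad/s:
zero (1 + j100·0.004) = 1 + j0.4 → |·| ≈ 1.077, ∠ ≈ 21.80°
pole (1 + j100·0.05) = 1 + j5 → |·| ≈ 5.099, ∠ ≈ 78.69°
pole (1 + j100·0.01) = 1 + j1 → |·| ≈ 1.4142, ∠ ≈ 45.00°
|G| = 1.25 · 1.077 / (5.099 · 1.4142) ≈ 0.18669
Gain = 20 log₁₀(0.18669) ≈ -14.58 dB
∠G = (21.80°) − (78.69° + 45.00°) = -101.89°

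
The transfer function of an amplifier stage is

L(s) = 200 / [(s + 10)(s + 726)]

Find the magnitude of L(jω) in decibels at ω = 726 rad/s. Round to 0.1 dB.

At s = jω = j726:
pole (s+10): 10 + j726 → |·| = √(10²+726²) = √527176 ≈ 726.07, ∠ = arctan(726/10) ≈ 89.21°
pole (s+726): 726 + j726 → |·| = √(726²+726²) = √1054152 ≈ 1026.7, ∠ = arctan(726/726) ≈ 45.00°
|L| = 200 / 7.4546e+05 ≈ 0.00026829
Gain = 20 log₁₀(0.00026829) ≈ -71.43 dB

-71.4 dB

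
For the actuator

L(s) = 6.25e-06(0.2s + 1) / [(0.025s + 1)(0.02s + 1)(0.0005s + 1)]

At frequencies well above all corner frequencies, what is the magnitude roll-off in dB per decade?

-40 dB/decade

Each pole contributes −20 dB/decade at high frequency; each zero contributes +20 dB/decade.
Net: 1 zero(s) − 3 pole(s) → -40 dB/decade.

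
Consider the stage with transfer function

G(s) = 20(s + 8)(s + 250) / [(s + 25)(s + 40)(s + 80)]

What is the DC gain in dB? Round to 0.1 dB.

G(0) = 20·8·250 / (25·40·80) = 0.5
20 log₁₀(0.5) ≈ -6.02 dB

-6.0 dB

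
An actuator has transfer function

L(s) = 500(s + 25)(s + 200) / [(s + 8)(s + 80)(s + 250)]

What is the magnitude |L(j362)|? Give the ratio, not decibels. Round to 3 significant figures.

At s = jω = j362:
zero (s+25): 25 + j362 → |·| = √(25²+362²) = √131669 ≈ 362.86, ∠ = arctan(362/25) ≈ 86.05°
zero (s+200): 200 + j362 → |·| = √(200²+362²) = √171044 ≈ 413.57, ∠ = arctan(362/200) ≈ 61.08°
pole (s+8): 8 + j362 → |·| = √(8²+362²) = √131108 ≈ 362.09, ∠ = arctan(362/8) ≈ 88.73°
pole (s+80): 80 + j362 → |·| = √(80²+362²) = √137444 ≈ 370.73, ∠ = arctan(362/80) ≈ 77.54°
pole (s+250): 250 + j362 → |·| = √(250²+362²) = √193544 ≈ 439.94, ∠ = arctan(362/250) ≈ 55.37°
|L| = 500 · 1.5007e+05 / 5.9057e+07 ≈ 1.2706

1.27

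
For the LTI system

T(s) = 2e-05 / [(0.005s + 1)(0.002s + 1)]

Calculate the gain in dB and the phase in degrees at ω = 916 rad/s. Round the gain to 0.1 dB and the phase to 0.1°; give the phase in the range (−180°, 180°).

-113.8 dB, -139.1°

At ω = 916 rad/s:
pole (1 + j916·0.005) = 1 + j4.58 → |·| ≈ 4.6879, ∠ ≈ 77.68°
pole (1 + j916·0.002) = 1 + j1.832 → |·| ≈ 2.0872, ∠ ≈ 61.37°
|T| = 2e-05 · 1 / (4.6879 · 2.0872) ≈ 2.044e-06
Gain = 20 log₁₀(2.044e-06) ≈ -113.79 dB
∠T = (0°) − (77.68° + 61.37°) = -139.05°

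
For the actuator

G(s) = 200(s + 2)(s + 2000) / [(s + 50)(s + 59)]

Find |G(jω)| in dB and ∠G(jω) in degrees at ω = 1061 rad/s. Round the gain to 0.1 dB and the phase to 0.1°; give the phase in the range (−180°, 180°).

At s = jω = j1061:
zero (s+2): 2 + j1061 → |·| = √(2²+1061²) = √1125725 ≈ 1061, ∠ = arctan(1061/2) ≈ 89.89°
zero (s+2000): 2000 + j1061 → |·| = √(2000²+1061²) = √5125721 ≈ 2264, ∠ = arctan(1061/2000) ≈ 27.95°
pole (s+50): 50 + j1061 → |·| = √(50²+1061²) = √1128221 ≈ 1062.2, ∠ = arctan(1061/50) ≈ 87.30°
pole (s+59): 59 + j1061 → |·| = √(59²+1061²) = √1129202 ≈ 1062.6, ∠ = arctan(1061/59) ≈ 86.82°
|G| = 200 · 2.4021e+06 / 1.1287e+06 ≈ 425.64
Gain = 20 log₁₀(425.64) ≈ 52.58 dB
∠G = 117.84° − 174.12° = -56.28°

52.6 dB, -56.3°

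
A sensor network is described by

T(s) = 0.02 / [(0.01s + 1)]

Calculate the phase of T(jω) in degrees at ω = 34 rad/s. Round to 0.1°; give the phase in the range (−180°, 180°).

At ω = 34 rad/s:
pole (1 + j34·0.01) = 1 + j0.34 → |·| ≈ 1.0562, ∠ ≈ 18.78°
∠T = (0°) − (18.78°) = -18.78°

-18.8°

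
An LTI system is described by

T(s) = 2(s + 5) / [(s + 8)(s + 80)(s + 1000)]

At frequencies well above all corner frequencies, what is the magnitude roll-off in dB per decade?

-40 dB/decade

Each pole contributes −20 dB/decade at high frequency; each zero contributes +20 dB/decade.
Net: 1 zero(s) − 3 pole(s) → -40 dB/decade.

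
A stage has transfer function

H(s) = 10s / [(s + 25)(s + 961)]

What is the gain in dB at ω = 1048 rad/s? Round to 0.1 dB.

At s = jω = j1048:
zero at origin: s = j1048 → |·| = 1048, ∠ = 90.00°
pole (s+25): 25 + j1048 → |·| = √(25²+1048²) = √1098929 ≈ 1048.3, ∠ = arctan(1048/25) ≈ 88.63°
pole (s+961): 961 + j1048 → |·| = √(961²+1048²) = √2021825 ≈ 1421.9, ∠ = arctan(1048/961) ≈ 47.48°
|H| = 10 · 1048 / 1.4906e+06 ≈ 0.0070307
Gain = 20 log₁₀(0.0070307) ≈ -43.06 dB

-43.1 dB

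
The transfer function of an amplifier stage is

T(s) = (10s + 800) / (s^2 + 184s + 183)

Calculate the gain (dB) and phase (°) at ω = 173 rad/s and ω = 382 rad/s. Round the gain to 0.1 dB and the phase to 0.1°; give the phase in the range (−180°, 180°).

Substitute s = j173:
Numerator: 10(j173) + 800 = 800 + j1730
Denominator: (j173)^2 + 184(j173) + 183 = -29746 + j31832
|N| = √(800² + 1730²) ≈ 1906, ∠N ≈ 65.18°
|D| = √(29746² + 31832²) ≈ 43567, ∠D ≈ 133.06°
|T| = 1906 / 43567 ≈ 0.043749
Gain = 20 log₁₀(0.043749) ≈ -27.18 dB
∠T = 65.18° − 133.06° = -67.88°

Substitute s = j382:
Numerator: 10(j382) + 800 = 800 + j3820
Denominator: (j382)^2 + 184(j382) + 183 = -145741 + j70288
|N| = √(800² + 3820²) ≈ 3902.9, ∠N ≈ 78.17°
|D| = √(145741² + 70288²) ≈ 1.618e+05, ∠D ≈ 154.25°
|T| = 3902.9 / 1.618e+05 ≈ 0.024122
Gain = 20 log₁₀(0.024122) ≈ -32.35 dB
∠T = 78.17° − 154.25° = -76.08°

ω = 173: -27.2 dB, -67.9°; ω = 382: -32.4 dB, -76.1°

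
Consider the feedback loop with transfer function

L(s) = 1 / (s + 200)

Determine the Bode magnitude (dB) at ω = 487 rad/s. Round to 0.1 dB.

-54.4 dB

Substitute s = j487:
Numerator: 1 = 1 + j0
Denominator: (j487) + 200 = 200 + j487
|N| = √(1² + 0²) ≈ 1, ∠N ≈ 0.00°
|D| = √(200² + 487²) ≈ 526.47, ∠D ≈ 67.67°
|L| = 1 / 526.47 ≈ 0.0018994
Gain = 20 log₁₀(0.0018994) ≈ -54.43 dB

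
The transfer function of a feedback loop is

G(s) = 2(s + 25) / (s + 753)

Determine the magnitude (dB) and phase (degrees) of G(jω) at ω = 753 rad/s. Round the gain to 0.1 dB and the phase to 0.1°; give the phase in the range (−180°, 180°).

At s = jω = j753:
zero (s+25): 25 + j753 → |·| = √(25²+753²) = √567634 ≈ 753.41, ∠ = arctan(753/25) ≈ 88.10°
pole (s+753): 753 + j753 → |·| = √(753²+753²) = √1134018 ≈ 1064.9, ∠ = arctan(753/753) ≈ 45.00°
|G| = 2 · 753.41 / 1064.9 ≈ 1.415
Gain = 20 log₁₀(1.415) ≈ 3.02 dB
∠G = 88.10° − 45.00° = 43.10°

3.0 dB, 43.1°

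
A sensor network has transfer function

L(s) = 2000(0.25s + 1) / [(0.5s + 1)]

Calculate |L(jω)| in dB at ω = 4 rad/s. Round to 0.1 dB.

62.0 dB

At ω = 4 rad/s:
zero (1 + j4·0.25) = 1 + j1 → |·| ≈ 1.4142, ∠ ≈ 45.00°
pole (1 + j4·0.5) = 1 + j2 → |·| ≈ 2.2361, ∠ ≈ 63.43°
|L| = 2000 · 1.4142 / (2.2361) ≈ 1264.9
Gain = 20 log₁₀(1264.9) ≈ 62.04 dB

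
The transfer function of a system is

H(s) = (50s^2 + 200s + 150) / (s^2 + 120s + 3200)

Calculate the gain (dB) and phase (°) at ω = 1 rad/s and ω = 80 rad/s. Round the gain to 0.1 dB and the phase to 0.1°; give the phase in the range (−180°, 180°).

ω = 1: -23.1 dB, 61.3°; ω = 80: 30.0 dB, 68.7°

Substitute s = j1:
Numerator: 50(j1)^2 + 200(j1) + 150 = 100 + j200
Denominator: (j1)^2 + 120(j1) + 3200 = 3199 + j120
|N| = √(100² + 200²) ≈ 223.61, ∠N ≈ 63.43°
|D| = √(3199² + 120²) ≈ 3201.2, ∠D ≈ 2.15°
|H| = 223.61 / 3201.2 ≈ 0.069852
Gain = 20 log₁₀(0.069852) ≈ -23.12 dB
∠H = 63.43° − 2.15° = 61.28°

Substitute s = j80:
Numerator: 50(j80)^2 + 200(j80) + 150 = -319850 + j16000
Denominator: (j80)^2 + 120(j80) + 3200 = -3200 + j9600
|N| = √(319850² + 16000²) ≈ 3.2025e+05, ∠N ≈ 177.14°
|D| = √(3200² + 9600²) ≈ 10119, ∠D ≈ 108.43°
|H| = 3.2025e+05 / 10119 ≈ 31.648
Gain = 20 log₁₀(31.648) ≈ 30.01 dB
∠H = 177.14° − 108.43° = 68.71°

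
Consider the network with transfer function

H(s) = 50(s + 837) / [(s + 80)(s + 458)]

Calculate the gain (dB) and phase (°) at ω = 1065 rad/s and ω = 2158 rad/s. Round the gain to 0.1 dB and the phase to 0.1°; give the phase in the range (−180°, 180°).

ω = 1065: -25.2 dB, -100.6°; ω = 2158: -32.3 dB, -97.1°

At s = jω = j1065:
zero (s+837): 837 + j1065 → |·| = √(837²+1065²) = √1834794 ≈ 1354.5, ∠ = arctan(1065/837) ≈ 51.84°
pole (s+80): 80 + j1065 → |·| = √(80²+1065²) = √1140625 ≈ 1068, ∠ = arctan(1065/80) ≈ 85.70°
pole (s+458): 458 + j1065 → |·| = √(458²+1065²) = √1343989 ≈ 1159.3, ∠ = arctan(1065/458) ≈ 66.73°
|H| = 50 · 1354.5 / 1.2381e+06 ≈ 0.054701
Gain = 20 log₁₀(0.054701) ≈ -25.24 dB
∠H = 51.84° − 152.43° = -100.59°

At s = jω = j2158:
zero (s+837): 837 + j2158 → |·| = √(837²+2158²) = √5357533 ≈ 2314.6, ∠ = arctan(2158/837) ≈ 68.80°
pole (s+80): 80 + j2158 → |·| = √(80²+2158²) = √4663364 ≈ 2159.5, ∠ = arctan(2158/80) ≈ 87.88°
pole (s+458): 458 + j2158 → |·| = √(458²+2158²) = √4866728 ≈ 2206.1, ∠ = arctan(2158/458) ≈ 78.02°
|H| = 50 · 2314.6 / 4.7641e+06 ≈ 0.024292
Gain = 20 log₁₀(0.024292) ≈ -32.29 dB
∠H = 68.80° − 165.90° = -97.10°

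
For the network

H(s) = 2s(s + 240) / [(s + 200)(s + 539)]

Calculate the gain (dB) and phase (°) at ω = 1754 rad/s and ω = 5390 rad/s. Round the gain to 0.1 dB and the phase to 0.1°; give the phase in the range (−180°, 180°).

ω = 1754: 5.7 dB, 15.8°; ω = 5390: 6.0 dB, 5.3°

At s = jω = j1754:
zero (s+240): 240 + j1754 → |·| = √(240²+1754²) = √3134116 ≈ 1770.3, ∠ = arctan(1754/240) ≈ 82.21°
zero at origin: s = j1754 → |·| = 1754, ∠ = 90.00°
pole (s+200): 200 + j1754 → |·| = √(200²+1754²) = √3116516 ≈ 1765.4, ∠ = arctan(1754/200) ≈ 83.49°
pole (s+539): 539 + j1754 → |·| = √(539²+1754²) = √3367037 ≈ 1834.9, ∠ = arctan(1754/539) ≈ 72.92°
|H| = 2 · 3.1051e+06 / 3.2393e+06 ≈ 1.9171
Gain = 20 log₁₀(1.9171) ≈ 5.65 dB
∠H = 172.21° − 156.41° = 15.80°

At s = jω = j5390:
zero (s+240): 240 + j5390 → |·| = √(240²+5390²) = √29109700 ≈ 5395.3, ∠ = arctan(5390/240) ≈ 87.45°
zero at origin: s = j5390 → |·| = 5390, ∠ = 90.00°
pole (s+200): 200 + j5390 → |·| = √(200²+5390²) = √29092100 ≈ 5393.7, ∠ = arctan(5390/200) ≈ 87.87°
pole (s+539): 539 + j5390 → |·| = √(539²+5390²) = √29342621 ≈ 5416.9, ∠ = arctan(5390/539) ≈ 84.29°
|H| = 2 · 2.9081e+07 / 2.9217e+07 ≈ 1.9907
Gain = 20 log₁₀(1.9907) ≈ 5.98 dB
∠H = 177.45° − 172.16° = 5.29°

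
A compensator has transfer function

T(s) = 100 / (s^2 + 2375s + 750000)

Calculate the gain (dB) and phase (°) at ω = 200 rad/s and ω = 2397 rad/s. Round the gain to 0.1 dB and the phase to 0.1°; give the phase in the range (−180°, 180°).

Substitute s = j200:
Numerator: 100 = 100 + j0
Denominator: (j200)^2 + 2375(j200) + 750000 = 710000 + j475000
|N| = √(100² + 0²) ≈ 100, ∠N ≈ 0.00°
|D| = √(710000² + 475000²) ≈ 8.5424e+05, ∠D ≈ 33.78°
|T| = 100 / 8.5424e+05 ≈ 0.00011706
Gain = 20 log₁₀(0.00011706) ≈ -78.63 dB
∠T = 0.00° − 33.78° = -33.78°

Substitute s = j2397:
Numerator: 100 = 100 + j0
Denominator: (j2397)^2 + 2375(j2397) + 750000 = -4995609 + j5692875
|N| = √(100² + 0²) ≈ 100, ∠N ≈ 0.00°
|D| = √(4995609² + 5692875²) ≈ 7.574e+06, ∠D ≈ 131.27°
|T| = 100 / 7.574e+06 ≈ 1.3203e-05
Gain = 20 log₁₀(1.3203e-05) ≈ -97.59 dB
∠T = 0.00° − 131.27° = -131.27°

ω = 200: -78.6 dB, -33.8°; ω = 2397: -97.6 dB, -131.3°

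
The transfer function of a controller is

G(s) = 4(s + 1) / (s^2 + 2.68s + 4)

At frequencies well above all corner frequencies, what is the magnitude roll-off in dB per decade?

Each pole contributes −20 dB/decade at high frequency; each zero contributes +20 dB/decade.
Net: 1 zero(s) − 2 pole(s) → -20 dB/decade.

-20 dB/decade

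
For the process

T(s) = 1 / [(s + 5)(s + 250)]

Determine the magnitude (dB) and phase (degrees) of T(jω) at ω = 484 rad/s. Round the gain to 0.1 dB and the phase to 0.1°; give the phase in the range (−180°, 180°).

At s = jω = j484:
pole (s+5): 5 + j484 → |·| = √(5²+484²) = √234281 ≈ 484.03, ∠ = arctan(484/5) ≈ 89.41°
pole (s+250): 250 + j484 → |·| = √(250²+484²) = √296756 ≈ 544.75, ∠ = arctan(484/250) ≈ 62.68°
|T| = 1 / 2.6368e+05 ≈ 3.7925e-06
Gain = 20 log₁₀(3.7925e-06) ≈ -108.42 dB
∠T = 0.00° − 152.09° = -152.09°

-108.4 dB, -152.1°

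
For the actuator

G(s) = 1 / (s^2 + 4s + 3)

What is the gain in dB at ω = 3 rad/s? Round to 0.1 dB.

Substitute s = j3:
Numerator: 1 = 1 + j0
Denominator: (j3)^2 + 4(j3) + 3 = -6 + j12
|N| = √(1² + 0²) ≈ 1, ∠N ≈ 0.00°
|D| = √(6² + 12²) ≈ 13.416, ∠D ≈ 116.57°
|G| = 1 / 13.416 ≈ 0.074538
Gain = 20 log₁₀(0.074538) ≈ -22.55 dB

-22.6 dB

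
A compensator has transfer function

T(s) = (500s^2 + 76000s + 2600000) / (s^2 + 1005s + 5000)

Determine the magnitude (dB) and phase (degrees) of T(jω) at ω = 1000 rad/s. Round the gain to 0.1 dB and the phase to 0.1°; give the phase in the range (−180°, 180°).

Substitute s = j1000:
Numerator: 500(j1000)^2 + 76000(j1000) + 2600000 = -497400000 + j76000000
Denominator: (j1000)^2 + 1005(j1000) + 5000 = -995000 + j1005000
|N| = √(497400000² + 76000000²) ≈ 5.0317e+08, ∠N ≈ 171.31°
|D| = √(995000² + 1005000²) ≈ 1.4142e+06, ∠D ≈ 134.71°
|T| = 5.0317e+08 / 1.4142e+06 ≈ 355.8
Gain = 20 log₁₀(355.8) ≈ 51.02 dB
∠T = 171.31° − 134.71° = 36.60°

51.0 dB, 36.6°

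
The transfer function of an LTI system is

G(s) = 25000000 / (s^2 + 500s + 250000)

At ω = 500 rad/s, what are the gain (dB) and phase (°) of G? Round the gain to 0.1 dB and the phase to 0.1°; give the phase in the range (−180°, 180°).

At s = jω = j500:
quadratic: (j500)² + 500·j500 + 250000 = 0 + j250000 → |·| ≈ 2.5e+05, ∠ ≈ 90.00°
|G| = 25000000 / 2.5e+05 ≈ 100
Gain = 20 log₁₀(100) ≈ 40.00 dB
∠G = 0.00° − 90.00° = -90.00°

40.0 dB, -90.0°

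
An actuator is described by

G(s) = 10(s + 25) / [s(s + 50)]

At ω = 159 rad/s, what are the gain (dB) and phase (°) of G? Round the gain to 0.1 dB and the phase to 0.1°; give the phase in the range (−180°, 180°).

At s = jω = j159:
zero (s+25): 25 + j159 → |·| = √(25²+159²) = √25906 ≈ 160.95, ∠ = arctan(159/25) ≈ 81.06°
pole (s+50): 50 + j159 → |·| = √(50²+159²) = √27781 ≈ 166.68, ∠ = arctan(159/50) ≈ 72.54°
pole at origin: |s| = 159, ∠ = 90.00° (in denominator)
|G| = 10 · 160.95 / 26502 ≈ 0.060731
Gain = 20 log₁₀(0.060731) ≈ -24.33 dB
∠G = 81.06° − 162.54° = -81.48°

-24.3 dB, -81.5°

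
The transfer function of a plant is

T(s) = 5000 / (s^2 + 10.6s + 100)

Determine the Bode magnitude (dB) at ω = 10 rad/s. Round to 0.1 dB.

At s = jω = j10:
quadratic: (j10)² + 10.6·j10 + 100 = 0 + j106 → |·| ≈ 106, ∠ ≈ 90.00°
|T| = 5000 / 106 ≈ 47.17
Gain = 20 log₁₀(47.17) ≈ 33.47 dB

33.5 dB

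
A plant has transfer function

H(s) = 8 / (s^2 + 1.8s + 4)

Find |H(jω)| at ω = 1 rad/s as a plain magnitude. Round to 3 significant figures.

At s = jω = j1:
quadratic: (j1)² + 1.8·j1 + 4 = 3 + j1.8 → |·| ≈ 3.4986, ∠ ≈ 30.96°
|H| = 8 / 3.4986 ≈ 2.2866

2.29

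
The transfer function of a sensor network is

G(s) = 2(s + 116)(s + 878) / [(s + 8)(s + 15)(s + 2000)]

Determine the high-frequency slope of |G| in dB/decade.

-20 dB/decade

Each pole contributes −20 dB/decade at high frequency; each zero contributes +20 dB/decade.
Net: 2 zero(s) − 3 pole(s) → -20 dB/decade.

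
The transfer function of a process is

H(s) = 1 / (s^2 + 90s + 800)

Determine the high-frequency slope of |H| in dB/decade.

-40 dB/decade

Each pole contributes −20 dB/decade at high frequency; each zero contributes +20 dB/decade.
Net: 0 zero(s) − 2 pole(s) → -40 dB/decade.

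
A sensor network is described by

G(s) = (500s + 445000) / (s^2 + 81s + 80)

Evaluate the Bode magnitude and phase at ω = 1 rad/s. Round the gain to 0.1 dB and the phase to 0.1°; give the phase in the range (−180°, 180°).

71.9 dB, -45.7°

Substitute s = j1:
Numerator: 500(j1) + 445000 = 445000 + j500
Denominator: (j1)^2 + 81(j1) + 80 = 79 + j81
|N| = √(445000² + 500²) ≈ 4.45e+05, ∠N ≈ 0.06°
|D| = √(79² + 81²) ≈ 113.15, ∠D ≈ 45.72°
|G| = 4.45e+05 / 113.15 ≈ 3932.8
Gain = 20 log₁₀(3932.8) ≈ 71.89 dB
∠G = 0.06° − 45.72° = -45.66°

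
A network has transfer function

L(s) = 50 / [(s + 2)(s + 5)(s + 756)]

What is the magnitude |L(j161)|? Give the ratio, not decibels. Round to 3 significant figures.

2.49e-06

At s = jω = j161:
pole (s+2): 2 + j161 → |·| = √(2²+161²) = √25925 ≈ 161.01, ∠ = arctan(161/2) ≈ 89.29°
pole (s+5): 5 + j161 → |·| = √(5²+161²) = √25946 ≈ 161.08, ∠ = arctan(161/5) ≈ 88.22°
pole (s+756): 756 + j161 → |·| = √(756²+161²) = √597457 ≈ 772.95, ∠ = arctan(161/756) ≈ 12.02°
|L| = 50 / 2.0047e+07 ≈ 2.4941e-06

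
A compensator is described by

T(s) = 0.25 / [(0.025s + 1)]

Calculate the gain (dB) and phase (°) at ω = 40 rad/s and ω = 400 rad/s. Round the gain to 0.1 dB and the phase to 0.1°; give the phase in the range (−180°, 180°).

At ω = 40 rad/s:
pole (1 + j40·0.025) = 1 + j1 → |·| ≈ 1.4142, ∠ ≈ 45.00°
|T| = 0.25 · 1 / (1.4142) ≈ 0.17678
Gain = 20 log₁₀(0.17678) ≈ -15.05 dB
∠T = (0°) − (45.00°) = -45.00°

At ω = 400 rad/s:
pole (1 + j400·0.025) = 1 + j10 → |·| ≈ 10.05, ∠ ≈ 84.29°
|T| = 0.25 · 1 / (10.05) ≈ 0.024876
Gain = 20 log₁₀(0.024876) ≈ -32.08 dB
∠T = (0°) − (84.29°) = -84.29°

ω = 40: -15.1 dB, -45.0°; ω = 400: -32.1 dB, -84.3°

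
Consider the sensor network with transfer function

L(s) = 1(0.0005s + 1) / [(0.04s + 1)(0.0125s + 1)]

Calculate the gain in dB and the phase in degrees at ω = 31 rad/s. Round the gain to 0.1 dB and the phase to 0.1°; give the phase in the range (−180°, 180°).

At ω = 31 rad/s:
zero (1 + j31·0.0005) = 1 + j0.0155 → |·| ≈ 1.0001, ∠ ≈ 0.89°
pole (1 + j31·0.04) = 1 + j1.24 → |·| ≈ 1.593, ∠ ≈ 51.12°
pole (1 + j31·0.0125) = 1 + j0.3875 → |·| ≈ 1.0725, ∠ ≈ 21.18°
|L| = 1 · 1.0001 / (1.593 · 1.0725) ≈ 0.58537
Gain = 20 log₁₀(0.58537) ≈ -4.65 dB
∠L = (0.89°) − (51.12° + 21.18°) = -71.41°

-4.7 dB, -71.4°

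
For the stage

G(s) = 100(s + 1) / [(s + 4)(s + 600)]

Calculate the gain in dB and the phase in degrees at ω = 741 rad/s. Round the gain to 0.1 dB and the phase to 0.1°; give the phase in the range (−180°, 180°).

At s = jω = j741:
zero (s+1): 1 + j741 → |·| = √(1²+741²) = √549082 ≈ 741, ∠ = arctan(741/1) ≈ 89.92°
pole (s+4): 4 + j741 → |·| = √(4²+741²) = √549097 ≈ 741.01, ∠ = arctan(741/4) ≈ 89.69°
pole (s+600): 600 + j741 → |·| = √(600²+741²) = √909081 ≈ 953.46, ∠ = arctan(741/600) ≈ 51.00°
|G| = 100 · 741 / 7.0652e+05 ≈ 0.10488
Gain = 20 log₁₀(0.10488) ≈ -19.59 dB
∠G = 89.92° − 140.69° = -50.77°

-19.6 dB, -50.8°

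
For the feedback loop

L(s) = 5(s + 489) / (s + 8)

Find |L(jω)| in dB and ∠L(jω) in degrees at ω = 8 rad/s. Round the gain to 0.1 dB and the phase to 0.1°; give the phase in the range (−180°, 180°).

At s = jω = j8:
zero (s+489): 489 + j8 → |·| = √(489²+8²) = √239185 ≈ 489.07, ∠ = arctan(8/489) ≈ 0.94°
pole (s+8): 8 + j8 → |·| = √(8²+8²) = √128 ≈ 11.314, ∠ = arctan(8/8) ≈ 45.00°
|L| = 5 · 489.07 / 11.314 ≈ 216.13
Gain = 20 log₁₀(216.13) ≈ 46.69 dB
∠L = 0.94° − 45.00° = -44.06°

46.7 dB, -44.1°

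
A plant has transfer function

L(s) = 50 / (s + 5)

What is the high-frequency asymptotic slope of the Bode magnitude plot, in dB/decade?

-20 dB/decade

Each pole contributes −20 dB/decade at high frequency; each zero contributes +20 dB/decade.
Net: 0 zero(s) − 1 pole(s) → -20 dB/decade.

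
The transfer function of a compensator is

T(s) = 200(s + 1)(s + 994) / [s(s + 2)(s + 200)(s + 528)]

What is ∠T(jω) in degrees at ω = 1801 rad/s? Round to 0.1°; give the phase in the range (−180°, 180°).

173.8°

At s = jω = j1801:
zero (s+1): 1 + j1801 → |·| = √(1²+1801²) = √3243602 ≈ 1801, ∠ = arctan(1801/1) ≈ 89.97°
zero (s+994): 994 + j1801 → |·| = √(994²+1801²) = √4231637 ≈ 2057.1, ∠ = arctan(1801/994) ≈ 61.11°
pole (s+2): 2 + j1801 → |·| = √(2²+1801²) = √3243605 ≈ 1801, ∠ = arctan(1801/2) ≈ 89.94°
pole (s+200): 200 + j1801 → |·| = √(200²+1801²) = √3283601 ≈ 1812.1, ∠ = arctan(1801/200) ≈ 83.66°
pole (s+528): 528 + j1801 → |·| = √(528²+1801²) = √3522385 ≈ 1876.8, ∠ = arctan(1801/528) ≈ 73.66°
pole at origin: |s| = 1801, ∠ = 90.00° (in denominator)
∠T = 151.08° − 337.26° = -186.18° ≡ 173.82° (principal value)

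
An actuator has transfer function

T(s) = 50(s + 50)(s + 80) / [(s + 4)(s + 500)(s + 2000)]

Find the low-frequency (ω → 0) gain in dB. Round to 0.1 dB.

-26.0 dB

T(0) = 50·50·80 / (4·500·2000) = 0.05
20 log₁₀(0.05) ≈ -26.02 dB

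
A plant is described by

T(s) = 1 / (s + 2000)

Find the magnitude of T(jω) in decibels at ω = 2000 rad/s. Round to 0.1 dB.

-69.0 dB

Substitute s = j2000:
Numerator: 1 = 1 + j0
Denominator: (j2000) + 2000 = 2000 + j2000
|N| = √(1² + 0²) ≈ 1, ∠N ≈ 0.00°
|D| = √(2000² + 2000²) ≈ 2828.4, ∠D ≈ 45.00°
|T| = 1 / 2828.4 ≈ 0.00035356
Gain = 20 log₁₀(0.00035356) ≈ -69.03 dB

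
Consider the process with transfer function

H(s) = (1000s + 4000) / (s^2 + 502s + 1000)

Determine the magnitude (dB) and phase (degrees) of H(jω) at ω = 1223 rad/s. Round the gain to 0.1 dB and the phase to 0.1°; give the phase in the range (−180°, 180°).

-2.4 dB, -67.9°

Substitute s = j1223:
Numerator: 1000(j1223) + 4000 = 4000 + j1223000
Denominator: (j1223)^2 + 502(j1223) + 1000 = -1494729 + j613946
|N| = √(4000² + 1223000²) ≈ 1.223e+06, ∠N ≈ 89.81°
|D| = √(1494729² + 613946²) ≈ 1.6159e+06, ∠D ≈ 157.67°
|H| = 1.223e+06 / 1.6159e+06 ≈ 0.75685
Gain = 20 log₁₀(0.75685) ≈ -2.42 dB
∠H = 89.81° − 157.67° = -67.86°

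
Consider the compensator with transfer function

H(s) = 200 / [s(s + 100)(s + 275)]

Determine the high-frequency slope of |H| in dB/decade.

-60 dB/decade

Each pole contributes −20 dB/decade at high frequency; each zero contributes +20 dB/decade.
Net: 0 zero(s) − 3 pole(s) → -60 dB/decade.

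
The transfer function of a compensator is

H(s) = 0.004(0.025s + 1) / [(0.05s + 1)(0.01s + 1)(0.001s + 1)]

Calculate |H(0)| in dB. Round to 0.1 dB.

-48.0 dB

H(0) = 0.004 · 1 / 1 = 0.004
20 log₁₀(0.004) ≈ -47.96 dB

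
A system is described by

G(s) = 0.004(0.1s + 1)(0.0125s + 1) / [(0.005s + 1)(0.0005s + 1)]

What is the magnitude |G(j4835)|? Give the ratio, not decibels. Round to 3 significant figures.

1.85

At ω = 4835 rad/s:
zero (1 + j4835·0.1) = 1 + j483.5 → |·| ≈ 483.5, ∠ ≈ 89.88°
zero (1 + j4835·0.0125) = 1 + j60.4375 → |·| ≈ 60.446, ∠ ≈ 89.05°
pole (1 + j4835·0.005) = 1 + j24.175 → |·| ≈ 24.196, ∠ ≈ 87.63°
pole (1 + j4835·0.0005) = 1 + j2.4175 → |·| ≈ 2.6162, ∠ ≈ 67.53°
|G| = 0.004 · 483.5 · 60.446 / (24.196 · 2.6162) ≈ 1.8468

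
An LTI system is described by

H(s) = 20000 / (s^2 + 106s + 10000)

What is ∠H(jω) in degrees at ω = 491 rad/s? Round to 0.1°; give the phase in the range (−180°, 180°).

-167.3°

At s = jω = j491:
quadratic: (j491)² + 106·j491 + 10000 = -231081 + j52046 → |·| ≈ 2.3687e+05, ∠ ≈ 167.31°
∠H = 0.00° − 167.31° = -167.31°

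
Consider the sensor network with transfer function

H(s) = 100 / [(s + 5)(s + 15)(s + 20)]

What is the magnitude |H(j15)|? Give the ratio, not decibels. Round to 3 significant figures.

At s = jω = j15:
pole (s+5): 5 + j15 → |·| = √(5²+15²) = √250 ≈ 15.811, ∠ = arctan(15/5) ≈ 71.57°
pole (s+15): 15 + j15 → |·| = √(15²+15²) = √450 ≈ 21.213, ∠ = arctan(15/15) ≈ 45.00°
pole (s+20): 20 + j15 → |·| = √(20²+15²) = √625 ≈ 25, ∠ = arctan(15/20) ≈ 36.87°
|H| = 100 / 8385 ≈ 0.011926

0.0119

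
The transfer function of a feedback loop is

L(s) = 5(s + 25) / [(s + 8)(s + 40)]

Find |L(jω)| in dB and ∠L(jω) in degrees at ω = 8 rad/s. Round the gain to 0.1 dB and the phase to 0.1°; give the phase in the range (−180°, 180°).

At s = jω = j8:
zero (s+25): 25 + j8 → |·| = √(25²+8²) = √689 ≈ 26.249, ∠ = arctan(8/25) ≈ 17.74°
pole (s+8): 8 + j8 → |·| = √(8²+8²) = √128 ≈ 11.314, ∠ = arctan(8/8) ≈ 45.00°
pole (s+40): 40 + j8 → |·| = √(40²+8²) = √1664 ≈ 40.792, ∠ = arctan(8/40) ≈ 11.31°
|L| = 5 · 26.249 / 461.52 ≈ 0.28438
Gain = 20 log₁₀(0.28438) ≈ -10.92 dB
∠L = 17.74° − 56.31° = -38.57°

-10.9 dB, -38.6°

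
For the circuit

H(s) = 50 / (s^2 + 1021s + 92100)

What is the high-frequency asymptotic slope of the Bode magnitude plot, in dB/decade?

Each pole contributes −20 dB/decade at high frequency; each zero contributes +20 dB/decade.
Net: 0 zero(s) − 2 pole(s) → -40 dB/decade.

-40 dB/decade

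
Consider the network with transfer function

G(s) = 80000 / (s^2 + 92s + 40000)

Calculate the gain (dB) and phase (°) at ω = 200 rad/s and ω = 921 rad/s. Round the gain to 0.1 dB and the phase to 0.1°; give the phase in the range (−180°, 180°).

ω = 200: 12.8 dB, -90.0°; ω = 921: -20.1 dB, -174.0°

At s = jω = j200:
quadratic: (j200)² + 92·j200 + 40000 = 0 + j18400 → |·| ≈ 18400, ∠ ≈ 90.00°
|G| = 80000 / 18400 ≈ 4.3478
Gain = 20 log₁₀(4.3478) ≈ 12.77 dB
∠G = 0.00° − 90.00° = -90.00°

At s = jω = j921:
quadratic: (j921)² + 92·j921 + 40000 = -808241 + j84732 → |·| ≈ 8.1267e+05, ∠ ≈ 174.02°
|G| = 80000 / 8.1267e+05 ≈ 0.098441
Gain = 20 log₁₀(0.098441) ≈ -20.14 dB
∠G = 0.00° − 174.02° = -174.02°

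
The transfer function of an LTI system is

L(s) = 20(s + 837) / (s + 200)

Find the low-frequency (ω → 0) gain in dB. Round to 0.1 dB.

38.5 dB

L(0) = 20·837 / (200) = 83.7
20 log₁₀(83.7) ≈ 38.45 dB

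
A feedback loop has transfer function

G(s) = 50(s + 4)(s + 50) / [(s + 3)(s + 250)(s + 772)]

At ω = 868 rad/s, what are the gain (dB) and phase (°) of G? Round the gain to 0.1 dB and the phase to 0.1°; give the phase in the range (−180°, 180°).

-27.7 dB, -35.6°

At s = jω = j868:
zero (s+4): 4 + j868 → |·| = √(4²+868²) = √753440 ≈ 868.01, ∠ = arctan(868/4) ≈ 89.74°
zero (s+50): 50 + j868 → |·| = √(50²+868²) = √755924 ≈ 869.44, ∠ = arctan(868/50) ≈ 86.70°
pole (s+3): 3 + j868 → |·| = √(3²+868²) = √753433 ≈ 868.01, ∠ = arctan(868/3) ≈ 89.80°
pole (s+250): 250 + j868 → |·| = √(250²+868²) = √815924 ≈ 903.29, ∠ = arctan(868/250) ≈ 73.93°
pole (s+772): 772 + j868 → |·| = √(772²+868²) = √1349408 ≈ 1161.6, ∠ = arctan(868/772) ≈ 48.35°
|G| = 50 · 7.5468e+05 / 9.1077e+08 ≈ 0.041431
Gain = 20 log₁₀(0.041431) ≈ -27.65 dB
∠G = 176.44° − 212.08° = -35.64°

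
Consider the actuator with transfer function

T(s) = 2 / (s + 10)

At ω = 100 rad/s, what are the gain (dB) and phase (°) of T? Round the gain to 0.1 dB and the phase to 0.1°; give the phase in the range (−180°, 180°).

-34.0 dB, -84.3°

At s = jω = j100:
pole (s+10): 10 + j100 → |·| = √(10²+100²) = √10100 ≈ 100.5, ∠ = arctan(100/10) ≈ 84.29°
|T| = 2 / 100.5 ≈ 0.0199
Gain = 20 log₁₀(0.0199) ≈ -34.02 dB
∠T = 0.00° − 84.29° = -84.29°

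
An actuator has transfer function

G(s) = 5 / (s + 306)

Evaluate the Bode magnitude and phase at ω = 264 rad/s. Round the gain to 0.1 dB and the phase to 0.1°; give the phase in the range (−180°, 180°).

Substitute s = j264:
Numerator: 5 = 5 + j0
Denominator: (j264) + 306 = 306 + j264
|N| = √(5² + 0²) ≈ 5, ∠N ≈ 0.00°
|D| = √(306² + 264²) ≈ 404.14, ∠D ≈ 40.79°
|G| = 5 / 404.14 ≈ 0.012372
Gain = 20 log₁₀(0.012372) ≈ -38.15 dB
∠G = 0.00° − 40.79° = -40.79°

-38.2 dB, -40.8°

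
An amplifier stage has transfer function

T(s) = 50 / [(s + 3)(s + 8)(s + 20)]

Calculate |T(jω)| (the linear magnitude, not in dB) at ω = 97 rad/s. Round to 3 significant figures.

5.34e-05

At s = jω = j97:
pole (s+3): 3 + j97 → |·| = √(3²+97²) = √9418 ≈ 97.046, ∠ = arctan(97/3) ≈ 88.23°
pole (s+8): 8 + j97 → |·| = √(8²+97²) = √9473 ≈ 97.329, ∠ = arctan(97/8) ≈ 85.29°
pole (s+20): 20 + j97 → |·| = √(20²+97²) = √9809 ≈ 99.04, ∠ = arctan(97/20) ≈ 78.35°
|T| = 50 / 9.3547e+05 ≈ 5.3449e-05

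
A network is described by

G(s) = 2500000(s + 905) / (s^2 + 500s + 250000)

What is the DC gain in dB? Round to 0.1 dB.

79.1 dB

G(0) = 2500000·905 / 250000 = 9050
20 log₁₀(9050) ≈ 79.13 dB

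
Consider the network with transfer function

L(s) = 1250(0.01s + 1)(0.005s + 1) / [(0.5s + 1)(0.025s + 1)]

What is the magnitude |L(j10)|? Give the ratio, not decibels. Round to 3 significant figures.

At ω = 10 rad/s:
zero (1 + j10·0.01) = 1 + j0.1 → |·| ≈ 1.005, ∠ ≈ 5.71°
zero (1 + j10·0.005) = 1 + j0.05 → |·| ≈ 1.0012, ∠ ≈ 2.86°
pole (1 + j10·0.5) = 1 + j5 → |·| ≈ 5.099, ∠ ≈ 78.69°
pole (1 + j10·0.025) = 1 + j0.25 → |·| ≈ 1.0308, ∠ ≈ 14.04°
|L| = 1250 · 1.005 · 1.0012 / (5.099 · 1.0308) ≈ 239.3

239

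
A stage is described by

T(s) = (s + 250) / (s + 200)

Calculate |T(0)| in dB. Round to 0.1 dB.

T(0) = 250 / 200 = 1.25
20 log₁₀(1.25) ≈ 1.94 dB

1.9 dB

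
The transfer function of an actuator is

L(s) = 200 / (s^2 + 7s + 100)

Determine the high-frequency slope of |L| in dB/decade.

-40 dB/decade

Each pole contributes −20 dB/decade at high frequency; each zero contributes +20 dB/decade.
Net: 0 zero(s) − 2 pole(s) → -40 dB/decade.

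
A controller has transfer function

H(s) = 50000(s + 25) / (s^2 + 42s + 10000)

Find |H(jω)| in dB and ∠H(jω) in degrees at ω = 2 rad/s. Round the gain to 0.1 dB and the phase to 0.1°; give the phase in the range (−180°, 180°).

At s = jω = j2:
zero (s+25): 25 + j2 → |·| = √(25²+2²) = √629 ≈ 25.08, ∠ = arctan(2/25) ≈ 4.57°
quadratic: (j2)² + 42·j2 + 10000 = 9996 + j84 → |·| ≈ 9996.4, ∠ ≈ 0.48°
|H| = 50000 · 25.08 / 9996.4 ≈ 125.45
Gain = 20 log₁₀(125.45) ≈ 41.97 dB
∠H = 4.57° − 0.48° = 4.09°

42.0 dB, 4.1°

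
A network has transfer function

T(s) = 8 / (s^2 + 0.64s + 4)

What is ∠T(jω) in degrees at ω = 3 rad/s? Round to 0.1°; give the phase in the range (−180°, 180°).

At s = jω = j3:
quadratic: (j3)² + 0.64·j3 + 4 = -5 + j1.92 → |·| ≈ 5.356, ∠ ≈ 158.99°
∠T = 0.00° − 158.99° = -158.99°

-159.0°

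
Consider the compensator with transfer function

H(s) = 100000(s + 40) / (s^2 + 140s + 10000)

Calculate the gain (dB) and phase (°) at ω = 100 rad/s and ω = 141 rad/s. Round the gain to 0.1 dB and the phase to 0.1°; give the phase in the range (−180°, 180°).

ω = 100: 57.7 dB, -21.8°; ω = 141: 56.4 dB, -42.4°

At s = jω = j100:
zero (s+40): 40 + j100 → |·| = √(40²+100²) = √11600 ≈ 107.7, ∠ = arctan(100/40) ≈ 68.20°
quadratic: (j100)² + 140·j100 + 10000 = 0 + j14000 → |·| ≈ 14000, ∠ ≈ 90.00°
|H| = 100000 · 107.7 / 14000 ≈ 769.29
Gain = 20 log₁₀(769.29) ≈ 57.72 dB
∠H = 68.20° − 90.00° = -21.80°

At s = jω = j141:
zero (s+40): 40 + j141 → |·| = √(40²+141²) = √21481 ≈ 146.56, ∠ = arctan(141/40) ≈ 74.16°
quadratic: (j141)² + 140·j141 + 10000 = -9881 + j19740 → |·| ≈ 22075, ∠ ≈ 116.59°
|H| = 100000 · 146.56 / 22075 ≈ 663.92
Gain = 20 log₁₀(663.92) ≈ 56.44 dB
∠H = 74.16° − 116.59° = -42.43°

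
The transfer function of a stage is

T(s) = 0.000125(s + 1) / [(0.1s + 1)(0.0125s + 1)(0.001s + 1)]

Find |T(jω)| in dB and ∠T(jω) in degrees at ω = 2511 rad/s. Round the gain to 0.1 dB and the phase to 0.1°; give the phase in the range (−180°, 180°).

At ω = 2511 rad/s:
zero (1 + j2511·1) = 1 + j2511 → |·| ≈ 2511, ∠ ≈ 89.98°
pole (1 + j2511·0.1) = 1 + j251.1 → |·| ≈ 251.1, ∠ ≈ 89.77°
pole (1 + j2511·0.0125) = 1 + j31.3875 → |·| ≈ 31.403, ∠ ≈ 88.18°
pole (1 + j2511·0.001) = 1 + j2.511 → |·| ≈ 2.7028, ∠ ≈ 68.29°
|T| = 0.000125 · 2511 / (251.1 · 31.403 · 2.7028) ≈ 1.4727e-05
Gain = 20 log₁₀(1.4727e-05) ≈ -96.64 dB
∠T = (89.98°) − (89.77° + 88.18° + 68.29°) = -156.26°

-96.6 dB, -156.3°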